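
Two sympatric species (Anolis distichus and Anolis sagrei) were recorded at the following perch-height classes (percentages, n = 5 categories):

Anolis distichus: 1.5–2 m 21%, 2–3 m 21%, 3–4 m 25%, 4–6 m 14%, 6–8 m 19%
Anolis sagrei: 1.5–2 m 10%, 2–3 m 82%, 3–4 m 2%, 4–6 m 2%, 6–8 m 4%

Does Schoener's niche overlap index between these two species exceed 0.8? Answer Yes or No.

Convert percentages to proportions (divide by 100).
Σ|p₁ᵢ − p₂ᵢ| = 0.11 + 0.61 + 0.23 + 0.12 + 0.15 = 1.22
D = 1 − ½ × 1.22 = 1 − 0.610 = 0.3900
D = 0.3900 < 0.8 → No.

No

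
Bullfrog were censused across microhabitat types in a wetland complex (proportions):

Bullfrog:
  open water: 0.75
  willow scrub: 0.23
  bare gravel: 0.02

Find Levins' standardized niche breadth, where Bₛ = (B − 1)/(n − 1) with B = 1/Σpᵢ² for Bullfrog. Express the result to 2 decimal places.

Σpᵢ² = 0.75² + 0.23² + 0.02² = 0.5625 + 0.0529 + 0.0004 = 0.6158
B = 1 / 0.6158 = 1.6239
Bₛ = (B − 1)/(n − 1) = (1.6239 − 1)/(3 − 1) = 0.6239/2 = 0.3120

0.31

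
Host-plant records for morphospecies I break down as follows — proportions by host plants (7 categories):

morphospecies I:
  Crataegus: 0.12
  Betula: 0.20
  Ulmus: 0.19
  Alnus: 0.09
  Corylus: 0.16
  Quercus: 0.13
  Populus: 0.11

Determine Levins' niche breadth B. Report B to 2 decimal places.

6.53

Σpᵢ² = 0.12² + 0.20² + 0.19² + 0.09² + 0.16² + 0.13² + 0.11² = 0.0144 + 0.0400 + 0.0361 + 0.0081 + 0.0256 + 0.0169 + 0.0121 = 0.1532
B = 1 / 0.1532 = 6.5274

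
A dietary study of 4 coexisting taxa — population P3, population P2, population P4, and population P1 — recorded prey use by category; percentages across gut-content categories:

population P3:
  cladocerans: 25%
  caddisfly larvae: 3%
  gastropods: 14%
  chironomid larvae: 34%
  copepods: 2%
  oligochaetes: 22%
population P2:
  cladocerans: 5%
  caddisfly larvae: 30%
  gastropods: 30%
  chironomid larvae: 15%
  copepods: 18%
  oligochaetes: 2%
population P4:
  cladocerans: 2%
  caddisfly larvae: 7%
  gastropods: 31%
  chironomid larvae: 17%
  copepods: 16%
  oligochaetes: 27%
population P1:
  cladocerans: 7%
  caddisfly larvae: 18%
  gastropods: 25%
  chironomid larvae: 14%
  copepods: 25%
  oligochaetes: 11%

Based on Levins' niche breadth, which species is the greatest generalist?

Convert percentages to proportions (divide by 100).
Σp_P3ᵢ² = 0.25² + 0.03² + 0.14² + 0.34² + 0.02² + 0.22² = 0.0625 + 0.0009 + 0.0196 + 0.1156 + 0.0004 + 0.0484 = 0.2474
B_P3 = 1 / 0.2474 = 4.0420
Σp_P2ᵢ² = 0.05² + 0.30² + 0.30² + 0.15² + 0.18² + 0.02² = 0.0025 + 0.0900 + 0.0900 + 0.0225 + 0.0324 + 0.0004 = 0.2378
B_P2 = 1 / 0.2378 = 4.2052
Σp_P4ᵢ² = 0.02² + 0.07² + 0.31² + 0.17² + 0.16² + 0.27² = 0.0004 + 0.0049 + 0.0961 + 0.0289 + 0.0256 + 0.0729 = 0.2288
B_P4 = 1 / 0.2288 = 4.3706
Σp_P1ᵢ² = 0.07² + 0.18² + 0.25² + 0.14² + 0.25² + 0.11² = 0.0049 + 0.0324 + 0.0625 + 0.0196 + 0.0625 + 0.0121 = 0.1940
B_P1 = 1 / 0.1940 = 5.1546
Highest B → broadest niche (most generalist): population P1 (B = 5.15).

population P1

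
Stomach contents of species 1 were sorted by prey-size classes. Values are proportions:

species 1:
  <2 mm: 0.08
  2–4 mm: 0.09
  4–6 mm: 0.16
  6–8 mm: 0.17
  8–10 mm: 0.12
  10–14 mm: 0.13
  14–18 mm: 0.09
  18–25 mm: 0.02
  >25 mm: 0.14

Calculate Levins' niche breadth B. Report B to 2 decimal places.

Σpᵢ² = 0.08² + 0.09² + 0.16² + 0.17² + 0.12² + 0.13² + 0.09² + 0.02² + 0.14² = 0.0064 + 0.0081 + 0.0256 + 0.0289 + 0.0144 + 0.0169 + 0.0081 + 0.0004 + 0.0196 = 0.1284
B = 1 / 0.1284 = 7.7882

7.79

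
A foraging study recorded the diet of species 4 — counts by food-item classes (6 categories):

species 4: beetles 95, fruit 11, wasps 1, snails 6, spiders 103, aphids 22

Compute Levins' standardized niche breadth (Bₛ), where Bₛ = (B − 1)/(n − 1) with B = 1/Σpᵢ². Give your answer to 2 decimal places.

0.36

Proportions for species 4 (n=238): 95/238=0.3992, 11/238=0.0462, 1/238=0.0042, 6/238=0.0252, 103/238=0.4328, 22/238=0.0924
Σpᵢ² = 0.3992² + 0.0462² + 0.0042² + 0.0252² + 0.4328² + 0.0924² = 0.159361 + 0.002134 + 0.000018 + 0.000635 + 0.187316 + 0.008538 = 0.358002
B = 1 / 0.358002 = 2.7933
Bₛ = (B − 1)/(n − 1) = (2.7933 − 1)/(6 − 1) = 1.7933/5 = 0.3587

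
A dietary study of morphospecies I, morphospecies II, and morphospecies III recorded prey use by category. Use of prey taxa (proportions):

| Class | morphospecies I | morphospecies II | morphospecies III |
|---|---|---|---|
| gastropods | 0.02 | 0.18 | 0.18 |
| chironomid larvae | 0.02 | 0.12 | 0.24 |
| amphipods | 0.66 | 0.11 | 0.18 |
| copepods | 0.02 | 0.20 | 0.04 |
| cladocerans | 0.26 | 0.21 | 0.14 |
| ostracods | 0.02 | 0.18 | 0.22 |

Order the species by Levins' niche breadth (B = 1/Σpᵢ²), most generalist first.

Σp_Iᵢ² = 0.02² + 0.02² + 0.66² + 0.02² + 0.26² + 0.02² = 0.0004 + 0.0004 + 0.4356 + 0.0004 + 0.0676 + 0.0004 = 0.5048
B_I = 1 / 0.5048 = 1.9810
Σp_IIᵢ² = 0.18² + 0.12² + 0.11² + 0.20² + 0.21² + 0.18² = 0.0324 + 0.0144 + 0.0121 + 0.0400 + 0.0441 + 0.0324 = 0.1754
B_II = 1 / 0.1754 = 5.7013
Σp_IIIᵢ² = 0.18² + 0.24² + 0.18² + 0.04² + 0.14² + 0.22² = 0.0324 + 0.0576 + 0.0324 + 0.0016 + 0.0196 + 0.0484 = 0.1920
B_III = 1 / 0.1920 = 5.2083
Ranking by B (broadest → narrowest): morphospecies II (5.70) > morphospecies III (5.21) > morphospecies I (1.98)

morphospecies II > morphospecies III > morphospecies I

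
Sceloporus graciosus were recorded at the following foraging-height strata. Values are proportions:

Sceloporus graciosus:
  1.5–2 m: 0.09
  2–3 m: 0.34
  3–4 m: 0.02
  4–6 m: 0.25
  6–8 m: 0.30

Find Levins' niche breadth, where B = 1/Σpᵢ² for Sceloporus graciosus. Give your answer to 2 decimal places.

3.62

Σpᵢ² = 0.09² + 0.34² + 0.02² + 0.25² + 0.30² = 0.0081 + 0.1156 + 0.0004 + 0.0625 + 0.0900 = 0.2766
B = 1 / 0.2766 = 3.6153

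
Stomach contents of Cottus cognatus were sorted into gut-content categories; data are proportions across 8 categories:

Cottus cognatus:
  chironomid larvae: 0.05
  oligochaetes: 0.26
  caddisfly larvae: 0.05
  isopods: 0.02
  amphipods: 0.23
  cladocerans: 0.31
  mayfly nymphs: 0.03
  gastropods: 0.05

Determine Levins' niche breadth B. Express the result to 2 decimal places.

Σpᵢ² = 0.05² + 0.26² + 0.05² + 0.02² + 0.23² + 0.31² + 0.03² + 0.05² = 0.0025 + 0.0676 + 0.0025 + 0.0004 + 0.0529 + 0.0961 + 0.0009 + 0.0025 = 0.2254
B = 1 / 0.2254 = 4.4366

4.44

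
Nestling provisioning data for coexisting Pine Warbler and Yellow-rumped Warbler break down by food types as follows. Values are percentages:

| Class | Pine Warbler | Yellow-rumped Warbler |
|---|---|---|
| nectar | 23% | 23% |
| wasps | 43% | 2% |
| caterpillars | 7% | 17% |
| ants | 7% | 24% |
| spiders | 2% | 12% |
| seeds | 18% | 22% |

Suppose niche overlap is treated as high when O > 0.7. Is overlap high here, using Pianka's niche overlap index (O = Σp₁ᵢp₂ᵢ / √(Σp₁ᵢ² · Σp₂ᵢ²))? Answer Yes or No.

No

Convert percentages to proportions (divide by 100).
Σ p₁ᵢp₂ᵢ = 0.0529 + 0.0086 + 0.0119 + 0.0168 + 0.0024 + 0.0396 = 0.1322
Σp_1ᵢ² = 0.23² + 0.43² + 0.07² + 0.07² + 0.02² + 0.18² = 0.0529 + 0.1849 + 0.0049 + 0.0049 + 0.0004 + 0.0324 = 0.2804
Σp_2ᵢ² = 0.23² + 0.02² + 0.17² + 0.24² + 0.12² + 0.22² = 0.0529 + 0.0004 + 0.0289 + 0.0576 + 0.0144 + 0.0484 = 0.2026
O = 0.1322 / √(0.2804 × 0.2026) = 0.1322 / 0.23835 = 0.5546
O = 0.5546 < 0.7 → No.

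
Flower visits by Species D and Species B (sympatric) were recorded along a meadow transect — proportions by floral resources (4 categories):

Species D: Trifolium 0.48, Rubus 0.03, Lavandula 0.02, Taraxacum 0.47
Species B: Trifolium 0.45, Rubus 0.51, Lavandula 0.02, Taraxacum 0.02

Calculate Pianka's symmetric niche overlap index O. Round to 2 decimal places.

Σ p₁ᵢp₂ᵢ = 0.2160 + 0.0153 + 0.0004 + 0.0094 = 0.2411
Σp_1ᵢ² = 0.48² + 0.03² + 0.02² + 0.47² = 0.2304 + 0.0009 + 0.0004 + 0.2209 = 0.4526
Σp_2ᵢ² = 0.45² + 0.51² + 0.02² + 0.02² = 0.2025 + 0.2601 + 0.0004 + 0.0004 = 0.4634
O = 0.2411 / √(0.4526 × 0.4634) = 0.2411 / 0.45797 = 0.5265

0.53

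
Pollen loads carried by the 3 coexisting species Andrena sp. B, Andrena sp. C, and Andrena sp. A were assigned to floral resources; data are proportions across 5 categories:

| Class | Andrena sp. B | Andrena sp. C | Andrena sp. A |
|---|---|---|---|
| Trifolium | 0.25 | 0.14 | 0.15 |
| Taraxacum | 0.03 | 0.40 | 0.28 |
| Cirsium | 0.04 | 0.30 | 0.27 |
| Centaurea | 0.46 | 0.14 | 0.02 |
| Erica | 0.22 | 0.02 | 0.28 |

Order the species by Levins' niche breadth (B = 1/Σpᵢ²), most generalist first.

Σp_Bᵢ² = 0.25² + 0.03² + 0.04² + 0.46² + 0.22² = 0.0625 + 0.0009 + 0.0016 + 0.2116 + 0.0484 = 0.3250
B_B = 1 / 0.3250 = 3.0769
Σp_Cᵢ² = 0.14² + 0.40² + 0.30² + 0.14² + 0.02² = 0.0196 + 0.1600 + 0.0900 + 0.0196 + 0.0004 = 0.2896
B_C = 1 / 0.2896 = 3.4530
Σp_Aᵢ² = 0.15² + 0.28² + 0.27² + 0.02² + 0.28² = 0.0225 + 0.0784 + 0.0729 + 0.0004 + 0.0784 = 0.2526
B_A = 1 / 0.2526 = 3.9588
Ranking by B (broadest → narrowest): Andrena sp. A (3.96) > Andrena sp. C (3.45) > Andrena sp. B (3.08)

Andrena sp. A > Andrena sp. C > Andrena sp. B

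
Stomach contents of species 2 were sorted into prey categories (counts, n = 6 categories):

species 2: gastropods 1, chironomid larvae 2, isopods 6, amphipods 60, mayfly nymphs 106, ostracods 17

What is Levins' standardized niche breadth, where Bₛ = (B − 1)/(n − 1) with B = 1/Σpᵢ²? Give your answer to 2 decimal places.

Proportions for species 2 (n=192): 1/192=0.0052, 2/192=0.0104, 6/192=0.0313, 60/192=0.3125, 106/192=0.5521, 17/192=0.0885
Σpᵢ² = 0.0052² + 0.0104² + 0.0313² + 0.3125² + 0.5521² + 0.0885² = 0.000027 + 0.000108 + 0.000980 + 0.097656 + 0.304814 + 0.007832 = 0.411417
B = 1 / 0.411417 = 2.4306
Bₛ = (B − 1)/(n − 1) = (2.4306 − 1)/(6 − 1) = 1.4306/5 = 0.2861

0.29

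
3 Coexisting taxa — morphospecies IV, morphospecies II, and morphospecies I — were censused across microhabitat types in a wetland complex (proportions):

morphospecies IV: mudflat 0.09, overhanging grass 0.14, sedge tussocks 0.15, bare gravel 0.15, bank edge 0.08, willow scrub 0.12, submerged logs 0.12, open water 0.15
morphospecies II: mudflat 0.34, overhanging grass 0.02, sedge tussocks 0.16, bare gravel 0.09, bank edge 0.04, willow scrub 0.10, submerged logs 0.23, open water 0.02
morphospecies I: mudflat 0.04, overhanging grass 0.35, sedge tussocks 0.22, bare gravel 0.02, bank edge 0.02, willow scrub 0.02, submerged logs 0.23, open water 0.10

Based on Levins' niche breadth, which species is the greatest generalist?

Σp_IVᵢ² = 0.09² + 0.14² + 0.15² + 0.15² + 0.08² + 0.12² + 0.12² + 0.15² = 0.0081 + 0.0196 + 0.0225 + 0.0225 + 0.0064 + 0.0144 + 0.0144 + 0.0225 = 0.1304
B_IV = 1 / 0.1304 = 7.6687
Σp_IIᵢ² = 0.34² + 0.02² + 0.16² + 0.09² + 0.04² + 0.10² + 0.23² + 0.02² = 0.1156 + 0.0004 + 0.0256 + 0.0081 + 0.0016 + 0.0100 + 0.0529 + 0.0004 = 0.2146
B_II = 1 / 0.2146 = 4.6598
Σp_Iᵢ² = 0.04² + 0.35² + 0.22² + 0.02² + 0.02² + 0.02² + 0.23² + 0.10² = 0.0016 + 0.1225 + 0.0484 + 0.0004 + 0.0004 + 0.0004 + 0.0529 + 0.0100 = 0.2366
B_I = 1 / 0.2366 = 4.2265
Highest B → broadest niche (most generalist): morphospecies IV (B = 7.67).

morphospecies IV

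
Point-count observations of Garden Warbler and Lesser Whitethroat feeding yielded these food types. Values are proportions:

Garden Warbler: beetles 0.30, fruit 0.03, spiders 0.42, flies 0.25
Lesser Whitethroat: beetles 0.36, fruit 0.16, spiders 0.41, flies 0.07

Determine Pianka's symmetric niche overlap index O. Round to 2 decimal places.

0.92

Σ p₁ᵢp₂ᵢ = 0.1080 + 0.0048 + 0.1722 + 0.0175 = 0.3025
Σp_1ᵢ² = 0.30² + 0.03² + 0.42² + 0.25² = 0.0900 + 0.0009 + 0.1764 + 0.0625 = 0.3298
Σp_2ᵢ² = 0.36² + 0.16² + 0.41² + 0.07² = 0.1296 + 0.0256 + 0.1681 + 0.0049 = 0.3282
O = 0.3025 / √(0.3298 × 0.3282) = 0.3025 / 0.32900 = 0.9195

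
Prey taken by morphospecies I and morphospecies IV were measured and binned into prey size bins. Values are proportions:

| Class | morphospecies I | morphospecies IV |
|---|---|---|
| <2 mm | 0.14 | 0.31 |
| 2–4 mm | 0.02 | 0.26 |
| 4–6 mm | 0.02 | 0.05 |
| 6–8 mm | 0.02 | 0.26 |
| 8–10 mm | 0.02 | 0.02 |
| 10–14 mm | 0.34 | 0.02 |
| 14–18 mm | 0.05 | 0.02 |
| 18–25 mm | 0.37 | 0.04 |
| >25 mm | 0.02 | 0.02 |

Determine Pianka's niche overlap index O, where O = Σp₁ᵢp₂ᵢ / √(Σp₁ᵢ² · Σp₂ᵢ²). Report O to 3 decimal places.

Σ p₁ᵢp₂ᵢ = 0.0434 + 0.0052 + 0.0010 + 0.0052 + 0.0004 + 0.0068 + 0.0010 + 0.0148 + 0.0004 = 0.0782
Σp_1ᵢ² = 0.14² + 0.02² + 0.02² + 0.02² + 0.02² + 0.34² + 0.05² + 0.37² + 0.02² = 0.0196 + 0.0004 + 0.0004 + 0.0004 + 0.0004 + 0.1156 + 0.0025 + 0.1369 + 0.0004 = 0.2766
Σp_2ᵢ² = 0.31² + 0.26² + 0.05² + 0.26² + 0.02² + 0.02² + 0.02² + 0.04² + 0.02² = 0.0961 + 0.0676 + 0.0025 + 0.0676 + 0.0004 + 0.0004 + 0.0004 + 0.0016 + 0.0004 = 0.2370
O = 0.0782 / √(0.2766 × 0.2370) = 0.0782 / 0.256036 = 0.30543

0.305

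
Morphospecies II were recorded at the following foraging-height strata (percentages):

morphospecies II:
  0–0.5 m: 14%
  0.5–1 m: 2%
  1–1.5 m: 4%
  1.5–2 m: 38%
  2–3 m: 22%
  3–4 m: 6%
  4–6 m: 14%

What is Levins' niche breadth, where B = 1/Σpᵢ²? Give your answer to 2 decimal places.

4.21

Convert percentages to proportions (divide by 100).
Σpᵢ² = 0.14² + 0.02² + 0.04² + 0.38² + 0.22² + 0.06² + 0.14² = 0.0196 + 0.0004 + 0.0016 + 0.1444 + 0.0484 + 0.0036 + 0.0196 = 0.2376
B = 1 / 0.2376 = 4.2088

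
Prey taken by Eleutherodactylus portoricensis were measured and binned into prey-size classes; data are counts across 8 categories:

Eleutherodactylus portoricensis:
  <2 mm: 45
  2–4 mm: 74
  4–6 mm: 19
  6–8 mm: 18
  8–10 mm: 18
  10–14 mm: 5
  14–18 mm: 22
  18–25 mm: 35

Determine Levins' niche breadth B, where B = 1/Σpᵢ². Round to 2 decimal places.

Proportions for Eleutherodactylus portoricensis (n=236): 45/236=0.1907, 74/236=0.3136, 19/236=0.0805, 18/236=0.0763, 18/236=0.0763, 5/236=0.0212, 22/236=0.0932, 35/236=0.1483
Σpᵢ² = 0.1907² + 0.3136² + 0.0805² + 0.0763² + 0.0763² + 0.0212² + 0.0932² + 0.1483² = 0.036366 + 0.098345 + 0.006480 + 0.005822 + 0.005822 + 0.000449 + 0.008686 + 0.021993 = 0.183963
B = 1 / 0.183963 = 5.4359

5.44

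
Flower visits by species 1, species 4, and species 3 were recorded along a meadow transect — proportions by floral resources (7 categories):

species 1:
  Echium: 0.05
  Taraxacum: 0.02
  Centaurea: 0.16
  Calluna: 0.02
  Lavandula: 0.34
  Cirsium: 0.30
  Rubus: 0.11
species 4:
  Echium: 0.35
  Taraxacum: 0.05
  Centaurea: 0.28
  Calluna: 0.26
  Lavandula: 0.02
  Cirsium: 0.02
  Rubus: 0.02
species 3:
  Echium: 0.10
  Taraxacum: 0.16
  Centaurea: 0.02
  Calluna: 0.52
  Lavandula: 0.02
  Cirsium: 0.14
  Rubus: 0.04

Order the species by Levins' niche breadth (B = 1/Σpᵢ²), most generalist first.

Σp_1ᵢ² = 0.05² + 0.02² + 0.16² + 0.02² + 0.34² + 0.30² + 0.11² = 0.0025 + 0.0004 + 0.0256 + 0.0004 + 0.1156 + 0.0900 + 0.0121 = 0.2466
B_1 = 1 / 0.2466 = 4.0552
Σp_4ᵢ² = 0.35² + 0.05² + 0.28² + 0.26² + 0.02² + 0.02² + 0.02² = 0.1225 + 0.0025 + 0.0784 + 0.0676 + 0.0004 + 0.0004 + 0.0004 = 0.2722
B_4 = 1 / 0.2722 = 3.6738
Σp_3ᵢ² = 0.10² + 0.16² + 0.02² + 0.52² + 0.02² + 0.14² + 0.04² = 0.0100 + 0.0256 + 0.0004 + 0.2704 + 0.0004 + 0.0196 + 0.0016 = 0.3280
B_3 = 1 / 0.3280 = 3.0488
Ranking by B (broadest → narrowest): species 1 (4.06) > species 4 (3.67) > species 3 (3.05)

species 1 > species 4 > species 3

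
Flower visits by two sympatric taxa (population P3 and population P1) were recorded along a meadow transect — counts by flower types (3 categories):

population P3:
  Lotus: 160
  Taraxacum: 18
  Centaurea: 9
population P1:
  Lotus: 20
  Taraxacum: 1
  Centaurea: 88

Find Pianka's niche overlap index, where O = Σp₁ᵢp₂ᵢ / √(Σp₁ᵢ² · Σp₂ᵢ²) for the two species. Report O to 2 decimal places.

Proportions for population P3 (n=187): 160/187=0.8556, 18/187=0.0963, 9/187=0.0481
Proportions for population P1 (n=109): 20/109=0.1835, 1/109=0.0092, 88/109=0.8073
Σ p₁ᵢp₂ᵢ = 0.157003 + 0.000886 + 0.038831 = 0.196720
Σp_1ᵢ² = 0.8556² + 0.0963² + 0.0481² = 0.732051 + 0.009274 + 0.002314 = 0.743639
Σp_2ᵢ² = 0.1835² + 0.0092² + 0.8073² = 0.033672 + 0.000085 + 0.651733 = 0.685490
O = 0.196720 / √(0.743639 × 0.685490) = 0.196720 / 0.7139728 = 0.2755

0.28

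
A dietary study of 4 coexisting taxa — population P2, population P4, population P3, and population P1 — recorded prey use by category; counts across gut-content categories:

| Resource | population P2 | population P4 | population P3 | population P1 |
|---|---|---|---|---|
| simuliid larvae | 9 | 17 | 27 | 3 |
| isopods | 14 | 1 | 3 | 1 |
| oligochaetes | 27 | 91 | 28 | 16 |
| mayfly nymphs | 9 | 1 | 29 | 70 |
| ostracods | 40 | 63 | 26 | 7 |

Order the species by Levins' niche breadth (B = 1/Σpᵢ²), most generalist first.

population P3 > population P2 > population P4 > population P1

Proportions for population P2 (n=99): 9/99=0.0909, 14/99=0.1414, 27/99=0.2727, 9/99=0.0909, 40/99=0.4040
Proportions for population P4 (n=173): 17/173=0.0983, 1/173=0.0058, 91/173=0.5260, 1/173=0.0058, 63/173=0.3642
Proportions for population P3 (n=113): 27/113=0.2389, 3/113=0.0265, 28/113=0.2478, 29/113=0.2566, 26/113=0.2301
Proportions for population P1 (n=97): 3/97=0.0309, 1/97=0.0103, 16/97=0.1649, 70/97=0.7216, 7/97=0.0722
Σp_P2ᵢ² = 0.0909² + 0.1414² + 0.2727² + 0.0909² + 0.4040² = 0.008263 + 0.019994 + 0.074365 + 0.008263 + 0.163216 = 0.274101
B_P2 = 1 / 0.274101 = 3.6483
Σp_P4ᵢ² = 0.0983² + 0.0058² + 0.5260² + 0.0058² + 0.3642² = 0.009663 + 0.000034 + 0.276676 + 0.000034 + 0.132642 = 0.419049
B_P4 = 1 / 0.419049 = 2.3864
Σp_P3ᵢ² = 0.2389² + 0.0265² + 0.2478² + 0.2566² + 0.2301² = 0.057073 + 0.000702 + 0.061405 + 0.065844 + 0.052946 = 0.237970
B_P3 = 1 / 0.237970 = 4.2022
Σp_P1ᵢ² = 0.0309² + 0.0103² + 0.1649² + 0.7216² + 0.0722² = 0.000955 + 0.000106 + 0.027192 + 0.520707 + 0.005213 = 0.554173
B_P1 = 1 / 0.554173 = 1.8045
Ranking by B (broadest → narrowest): population P3 (4.20) > population P2 (3.65) > population P4 (2.39) > population P1 (1.80)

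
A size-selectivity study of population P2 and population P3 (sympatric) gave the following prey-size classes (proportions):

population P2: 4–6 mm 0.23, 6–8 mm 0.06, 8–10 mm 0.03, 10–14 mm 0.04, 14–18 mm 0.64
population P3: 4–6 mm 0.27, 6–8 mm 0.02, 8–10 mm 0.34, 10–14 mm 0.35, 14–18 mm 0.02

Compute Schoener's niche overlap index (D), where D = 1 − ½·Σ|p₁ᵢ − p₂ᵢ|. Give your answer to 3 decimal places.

0.340

Σ|p₁ᵢ − p₂ᵢ| = 0.04 + 0.04 + 0.31 + 0.31 + 0.62 = 1.32
D = 1 − ½ × 1.32 = 1 − 0.660 = 0.34000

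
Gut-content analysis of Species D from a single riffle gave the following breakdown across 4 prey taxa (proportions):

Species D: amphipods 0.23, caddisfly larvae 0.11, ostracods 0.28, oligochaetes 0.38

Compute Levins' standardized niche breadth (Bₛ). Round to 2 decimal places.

0.82

Σpᵢ² = 0.23² + 0.11² + 0.28² + 0.38² = 0.0529 + 0.0121 + 0.0784 + 0.1444 = 0.2878
B = 1 / 0.2878 = 3.4746
Bₛ = (B − 1)/(n − 1) = (3.4746 − 1)/(4 − 1) = 2.4746/3 = 0.8249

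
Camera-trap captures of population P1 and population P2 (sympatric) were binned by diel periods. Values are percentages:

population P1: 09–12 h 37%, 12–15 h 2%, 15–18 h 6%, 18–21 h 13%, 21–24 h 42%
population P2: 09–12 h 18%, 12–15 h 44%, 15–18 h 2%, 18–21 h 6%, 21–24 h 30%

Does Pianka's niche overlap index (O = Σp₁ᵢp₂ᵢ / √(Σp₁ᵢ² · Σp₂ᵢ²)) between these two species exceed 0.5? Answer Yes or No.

Yes

Convert percentages to proportions (divide by 100).
Σ p₁ᵢp₂ᵢ = 0.0666 + 0.0088 + 0.0012 + 0.0078 + 0.1260 = 0.2104
Σp_1ᵢ² = 0.37² + 0.02² + 0.06² + 0.13² + 0.42² = 0.1369 + 0.0004 + 0.0036 + 0.0169 + 0.1764 = 0.3342
Σp_2ᵢ² = 0.18² + 0.44² + 0.02² + 0.06² + 0.30² = 0.0324 + 0.1936 + 0.0004 + 0.0036 + 0.0900 = 0.3200
O = 0.2104 / √(0.3342 × 0.3200) = 0.2104 / 0.32702 = 0.6434
O = 0.6434 > 0.5 → Yes.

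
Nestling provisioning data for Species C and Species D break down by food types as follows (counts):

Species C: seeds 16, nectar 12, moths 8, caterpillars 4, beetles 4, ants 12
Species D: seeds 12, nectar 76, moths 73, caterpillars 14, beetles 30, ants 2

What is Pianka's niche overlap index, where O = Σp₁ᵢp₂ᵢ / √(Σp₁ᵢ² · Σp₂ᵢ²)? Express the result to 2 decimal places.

Proportions for Species C (n=56): 16/56=0.2857, 12/56=0.2143, 8/56=0.1429, 4/56=0.0714, 4/56=0.0714, 12/56=0.2143
Proportions for Species D (n=207): 12/207=0.0580, 76/207=0.3671, 73/207=0.3527, 14/207=0.0676, 30/207=0.1449, 2/207=0.0097
Σ p₁ᵢp₂ᵢ = 0.016571 + 0.078670 + 0.050401 + 0.004827 + 0.010346 + 0.002079 = 0.162894
Σp_1ᵢ² = 0.2857² + 0.2143² + 0.1429² + 0.0714² + 0.0714² + 0.2143² = 0.081624 + 0.045924 + 0.020420 + 0.005098 + 0.005098 + 0.045924 = 0.204088
Σp_2ᵢ² = 0.0580² + 0.3671² + 0.3527² + 0.0676² + 0.1449² + 0.0097² = 0.003364 + 0.134762 + 0.124397 + 0.004570 + 0.020996 + 0.000094 = 0.288183
O = 0.162894 / √(0.204088 × 0.288183) = 0.162894 / 0.2425174 = 0.6717

0.67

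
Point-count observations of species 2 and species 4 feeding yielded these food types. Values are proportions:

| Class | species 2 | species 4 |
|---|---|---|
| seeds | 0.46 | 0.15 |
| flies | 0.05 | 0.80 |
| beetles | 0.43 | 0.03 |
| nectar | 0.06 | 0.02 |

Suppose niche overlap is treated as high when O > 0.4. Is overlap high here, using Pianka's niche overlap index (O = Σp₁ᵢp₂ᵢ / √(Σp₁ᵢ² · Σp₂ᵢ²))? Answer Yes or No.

No

Σ p₁ᵢp₂ᵢ = 0.0690 + 0.0400 + 0.0129 + 0.0012 = 0.1231
Σp_1ᵢ² = 0.46² + 0.05² + 0.43² + 0.06² = 0.2116 + 0.0025 + 0.1849 + 0.0036 = 0.4026
Σp_2ᵢ² = 0.15² + 0.80² + 0.03² + 0.02² = 0.0225 + 0.6400 + 0.0009 + 0.0004 = 0.6638
O = 0.1231 / √(0.4026 × 0.6638) = 0.1231 / 0.51696 = 0.2381
O = 0.2381 < 0.4 → No.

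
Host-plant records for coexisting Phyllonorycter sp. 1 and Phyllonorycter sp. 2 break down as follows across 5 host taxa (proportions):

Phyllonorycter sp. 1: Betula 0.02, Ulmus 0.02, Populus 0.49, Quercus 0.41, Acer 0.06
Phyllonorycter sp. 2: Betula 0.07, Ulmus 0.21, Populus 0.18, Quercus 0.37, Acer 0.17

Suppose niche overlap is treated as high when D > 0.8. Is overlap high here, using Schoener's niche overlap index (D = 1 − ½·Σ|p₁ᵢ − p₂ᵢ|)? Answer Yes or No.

No

Σ|p₁ᵢ − p₂ᵢ| = 0.05 + 0.19 + 0.31 + 0.04 + 0.11 = 0.70
D = 1 − ½ × 0.70 = 1 − 0.350 = 0.6500
D = 0.6500 < 0.8 → No.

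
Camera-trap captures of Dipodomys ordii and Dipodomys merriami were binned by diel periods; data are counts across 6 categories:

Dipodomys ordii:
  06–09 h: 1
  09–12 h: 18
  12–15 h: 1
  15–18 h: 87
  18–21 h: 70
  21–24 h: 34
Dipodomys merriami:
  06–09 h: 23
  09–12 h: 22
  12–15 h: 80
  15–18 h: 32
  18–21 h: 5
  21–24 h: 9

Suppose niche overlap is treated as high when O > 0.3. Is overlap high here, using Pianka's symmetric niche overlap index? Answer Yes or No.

Yes

Proportions for Dipodomys ordii (n=211): 1/211=0.0047, 18/211=0.0853, 1/211=0.0047, 87/211=0.4123, 70/211=0.3318, 34/211=0.1611
Proportions for Dipodomys merriami (n=171): 23/171=0.1345, 22/171=0.1287, 80/171=0.4678, 32/171=0.1871, 5/171=0.0292, 9/171=0.0526
Σ p₁ᵢp₂ᵢ = 0.000632 + 0.010978 + 0.002199 + 0.077141 + 0.009689 + 0.008474 = 0.109113
Σp_1ᵢ² = 0.0047² + 0.0853² + 0.0047² + 0.4123² + 0.3318² + 0.1611² = 0.000022 + 0.007276 + 0.000022 + 0.169991 + 0.110091 + 0.025953 = 0.313355
Σp_2ᵢ² = 0.1345² + 0.1287² + 0.4678² + 0.1871² + 0.0292² + 0.0526² = 0.018090 + 0.016564 + 0.218837 + 0.035006 + 0.000853 + 0.002767 = 0.292117
O = 0.109113 / √(0.313355 × 0.292117) = 0.109113 / 0.3025497 = 0.3606
O = 0.3606 > 0.3 → Yes.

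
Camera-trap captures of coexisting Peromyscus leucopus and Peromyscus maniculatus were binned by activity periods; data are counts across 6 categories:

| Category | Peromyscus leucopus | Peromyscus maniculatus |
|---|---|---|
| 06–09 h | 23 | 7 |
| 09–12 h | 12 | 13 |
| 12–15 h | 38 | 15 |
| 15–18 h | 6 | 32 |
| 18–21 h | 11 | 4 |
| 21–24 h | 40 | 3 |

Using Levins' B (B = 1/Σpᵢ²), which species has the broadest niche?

Proportions for Peromyscus leucopus (n=130): 23/130=0.1769, 12/130=0.0923, 38/130=0.2923, 6/130=0.0462, 11/130=0.0846, 40/130=0.3077
Proportions for Peromyscus maniculatus (n=74): 7/74=0.0946, 13/74=0.1757, 15/74=0.2027, 32/74=0.4324, 4/74=0.0541, 3/74=0.0405
Σp_leucᵢ² = 0.1769² + 0.0923² + 0.2923² + 0.0462² + 0.0846² + 0.3077² = 0.031294 + 0.008519 + 0.085439 + 0.002134 + 0.007157 + 0.094679 = 0.229222
B_leuc = 1 / 0.229222 = 4.3626
Σp_maniᵢ² = 0.0946² + 0.1757² + 0.2027² + 0.4324² + 0.0541² + 0.0405² = 0.008949 + 0.030870 + 0.041087 + 0.186970 + 0.002927 + 0.001640 = 0.272443
B_mani = 1 / 0.272443 = 3.6705
Highest B → broadest niche (most generalist): Peromyscus leucopus (B = 4.36).

Peromyscus leucopus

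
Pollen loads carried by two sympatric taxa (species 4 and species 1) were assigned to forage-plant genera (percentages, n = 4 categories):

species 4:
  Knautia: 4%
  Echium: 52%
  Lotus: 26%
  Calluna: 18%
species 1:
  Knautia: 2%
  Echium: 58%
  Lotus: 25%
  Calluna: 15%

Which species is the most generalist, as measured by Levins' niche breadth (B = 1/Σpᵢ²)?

species 4

Convert percentages to proportions (divide by 100).
Σp_4ᵢ² = 0.04² + 0.52² + 0.26² + 0.18² = 0.0016 + 0.2704 + 0.0676 + 0.0324 = 0.3720
B_4 = 1 / 0.3720 = 2.6882
Σp_1ᵢ² = 0.02² + 0.58² + 0.25² + 0.15² = 0.0004 + 0.3364 + 0.0625 + 0.0225 = 0.4218
B_1 = 1 / 0.4218 = 2.3708
Highest B → broadest niche (most generalist): species 4 (B = 2.69).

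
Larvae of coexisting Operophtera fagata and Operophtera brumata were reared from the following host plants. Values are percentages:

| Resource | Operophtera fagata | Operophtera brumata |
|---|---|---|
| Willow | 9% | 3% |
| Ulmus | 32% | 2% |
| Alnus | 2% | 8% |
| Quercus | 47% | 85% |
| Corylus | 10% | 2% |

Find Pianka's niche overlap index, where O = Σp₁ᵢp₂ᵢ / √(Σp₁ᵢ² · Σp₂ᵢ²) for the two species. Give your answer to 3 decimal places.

Convert percentages to proportions (divide by 100).
Σ p₁ᵢp₂ᵢ = 0.0027 + 0.0064 + 0.0016 + 0.3995 + 0.0020 = 0.4122
Σp_1ᵢ² = 0.09² + 0.32² + 0.02² + 0.47² + 0.10² = 0.0081 + 0.1024 + 0.0004 + 0.2209 + 0.0100 = 0.3418
Σp_2ᵢ² = 0.03² + 0.02² + 0.08² + 0.85² + 0.02² = 0.0009 + 0.0004 + 0.0064 + 0.7225 + 0.0004 = 0.7306
O = 0.4122 / √(0.3418 × 0.7306) = 0.4122 / 0.499719 = 0.82486

0.825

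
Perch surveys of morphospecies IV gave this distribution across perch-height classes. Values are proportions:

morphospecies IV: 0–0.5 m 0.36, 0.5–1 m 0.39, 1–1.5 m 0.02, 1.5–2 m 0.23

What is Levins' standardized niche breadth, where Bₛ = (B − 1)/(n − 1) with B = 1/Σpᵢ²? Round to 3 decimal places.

Σpᵢ² = 0.36² + 0.39² + 0.02² + 0.23² = 0.1296 + 0.1521 + 0.0004 + 0.0529 = 0.3350
B = 1 / 0.3350 = 2.98507
Bₛ = (B − 1)/(n − 1) = (2.98507 − 1)/(4 − 1) = 1.98507/3 = 0.66169

0.662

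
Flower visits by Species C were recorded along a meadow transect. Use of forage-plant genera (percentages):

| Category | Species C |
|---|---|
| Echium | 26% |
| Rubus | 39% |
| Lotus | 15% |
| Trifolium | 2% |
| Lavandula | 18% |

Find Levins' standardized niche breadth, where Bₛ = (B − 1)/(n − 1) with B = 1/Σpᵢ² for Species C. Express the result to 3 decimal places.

0.659

Convert percentages to proportions (divide by 100).
Σpᵢ² = 0.26² + 0.39² + 0.15² + 0.02² + 0.18² = 0.0676 + 0.1521 + 0.0225 + 0.0004 + 0.0324 = 0.2750
B = 1 / 0.2750 = 3.63636
Bₛ = (B − 1)/(n − 1) = (3.63636 − 1)/(5 − 1) = 2.63636/4 = 0.65909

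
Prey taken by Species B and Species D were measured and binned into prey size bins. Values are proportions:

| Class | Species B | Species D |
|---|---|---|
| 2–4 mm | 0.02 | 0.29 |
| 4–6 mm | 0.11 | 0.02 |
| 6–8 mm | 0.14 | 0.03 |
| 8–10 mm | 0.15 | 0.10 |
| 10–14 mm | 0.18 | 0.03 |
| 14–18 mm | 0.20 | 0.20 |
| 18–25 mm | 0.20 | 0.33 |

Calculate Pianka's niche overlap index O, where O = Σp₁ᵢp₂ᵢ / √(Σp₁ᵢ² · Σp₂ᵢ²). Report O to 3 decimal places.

0.685

Σ p₁ᵢp₂ᵢ = 0.0058 + 0.0022 + 0.0042 + 0.0150 + 0.0054 + 0.0400 + 0.0660 = 0.1386
Σp_1ᵢ² = 0.02² + 0.11² + 0.14² + 0.15² + 0.18² + 0.20² + 0.20² = 0.0004 + 0.0121 + 0.0196 + 0.0225 + 0.0324 + 0.0400 + 0.0400 = 0.1670
Σp_2ᵢ² = 0.29² + 0.02² + 0.03² + 0.10² + 0.03² + 0.20² + 0.33² = 0.0841 + 0.0004 + 0.0009 + 0.0100 + 0.0009 + 0.0400 + 0.1089 = 0.2452
O = 0.1386 / √(0.1670 × 0.2452) = 0.1386 / 0.202357 = 0.68493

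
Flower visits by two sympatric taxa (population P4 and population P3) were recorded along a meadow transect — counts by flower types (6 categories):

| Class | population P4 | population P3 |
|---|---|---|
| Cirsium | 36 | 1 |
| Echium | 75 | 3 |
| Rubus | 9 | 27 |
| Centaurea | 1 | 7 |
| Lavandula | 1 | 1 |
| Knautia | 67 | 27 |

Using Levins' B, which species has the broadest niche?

population P4

Proportions for population P4 (n=189): 36/189=0.1905, 75/189=0.3968, 9/189=0.0476, 1/189=0.0053, 1/189=0.0053, 67/189=0.3545
Proportions for population P3 (n=66): 1/66=0.0152, 3/66=0.0455, 27/66=0.4091, 7/66=0.1061, 1/66=0.0152, 27/66=0.4091
Σp_P4ᵢ² = 0.1905² + 0.3968² + 0.0476² + 0.0053² + 0.0053² + 0.3545² = 0.036290 + 0.157450 + 0.002266 + 0.000028 + 0.000028 + 0.125670 = 0.321732
B_P4 = 1 / 0.321732 = 3.1082
Σp_P3ᵢ² = 0.0152² + 0.0455² + 0.4091² + 0.1061² + 0.0152² + 0.4091² = 0.000231 + 0.002070 + 0.167363 + 0.011257 + 0.000231 + 0.167363 = 0.348515
B_P3 = 1 / 0.348515 = 2.8693
Highest B → broadest niche (most generalist): population P4 (B = 3.11).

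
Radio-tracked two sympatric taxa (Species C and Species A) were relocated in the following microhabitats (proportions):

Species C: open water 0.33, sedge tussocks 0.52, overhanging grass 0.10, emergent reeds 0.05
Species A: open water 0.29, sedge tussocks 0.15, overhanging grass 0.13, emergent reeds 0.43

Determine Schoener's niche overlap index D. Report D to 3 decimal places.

Σ|p₁ᵢ − p₂ᵢ| = 0.04 + 0.37 + 0.03 + 0.38 = 0.82
D = 1 − ½ × 0.82 = 1 − 0.410 = 0.59000

0.590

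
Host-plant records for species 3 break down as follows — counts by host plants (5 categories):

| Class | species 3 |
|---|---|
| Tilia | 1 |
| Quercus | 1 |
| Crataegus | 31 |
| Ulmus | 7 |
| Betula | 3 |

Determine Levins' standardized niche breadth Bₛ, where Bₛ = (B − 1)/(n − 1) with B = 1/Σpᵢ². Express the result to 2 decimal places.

Proportions for species 3 (n=43): 1/43=0.0233, 1/43=0.0233, 31/43=0.7209, 7/43=0.1628, 3/43=0.0698
Σpᵢ² = 0.0233² + 0.0233² + 0.7209² + 0.1628² + 0.0698² = 0.000543 + 0.000543 + 0.519697 + 0.026504 + 0.004872 = 0.552159
B = 1 / 0.552159 = 1.8111
Bₛ = (B − 1)/(n − 1) = (1.8111 − 1)/(5 − 1) = 0.8111/4 = 0.2028

0.20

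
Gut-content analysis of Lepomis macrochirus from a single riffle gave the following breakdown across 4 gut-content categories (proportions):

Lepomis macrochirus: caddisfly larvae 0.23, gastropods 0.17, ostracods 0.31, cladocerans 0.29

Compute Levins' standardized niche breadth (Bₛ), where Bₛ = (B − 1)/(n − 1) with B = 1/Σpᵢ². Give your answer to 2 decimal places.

Σpᵢ² = 0.23² + 0.17² + 0.31² + 0.29² = 0.0529 + 0.0289 + 0.0961 + 0.0841 = 0.2620
B = 1 / 0.2620 = 3.8168
Bₛ = (B − 1)/(n − 1) = (3.8168 − 1)/(4 − 1) = 2.8168/3 = 0.9389

0.94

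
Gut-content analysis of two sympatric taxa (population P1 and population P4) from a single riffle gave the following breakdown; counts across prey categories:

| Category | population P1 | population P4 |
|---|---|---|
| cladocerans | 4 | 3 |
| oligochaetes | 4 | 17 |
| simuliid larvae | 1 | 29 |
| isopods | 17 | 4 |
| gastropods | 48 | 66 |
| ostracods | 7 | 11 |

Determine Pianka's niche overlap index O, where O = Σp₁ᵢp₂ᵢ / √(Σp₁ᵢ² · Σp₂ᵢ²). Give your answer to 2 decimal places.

Proportions for population P1 (n=81): 4/81=0.0494, 4/81=0.0494, 1/81=0.0123, 17/81=0.2099, 48/81=0.5926, 7/81=0.0864
Proportions for population P4 (n=130): 3/130=0.0231, 17/130=0.1308, 29/130=0.2231, 4/130=0.0308, 66/130=0.5077, 11/130=0.0846
Σ p₁ᵢp₂ᵢ = 0.001141 + 0.006462 + 0.002744 + 0.006465 + 0.300863 + 0.007309 = 0.324984
Σp_1ᵢ² = 0.0494² + 0.0494² + 0.0123² + 0.2099² + 0.5926² + 0.0864² = 0.002440 + 0.002440 + 0.000151 + 0.044058 + 0.351175 + 0.007465 = 0.407729
Σp_2ᵢ² = 0.0231² + 0.1308² + 0.2231² + 0.0308² + 0.5077² + 0.0846² = 0.000534 + 0.017109 + 0.049774 + 0.000949 + 0.257759 + 0.007157 = 0.333282
O = 0.324984 / √(0.407729 × 0.333282) = 0.324984 / 0.3686309 = 0.8816

0.88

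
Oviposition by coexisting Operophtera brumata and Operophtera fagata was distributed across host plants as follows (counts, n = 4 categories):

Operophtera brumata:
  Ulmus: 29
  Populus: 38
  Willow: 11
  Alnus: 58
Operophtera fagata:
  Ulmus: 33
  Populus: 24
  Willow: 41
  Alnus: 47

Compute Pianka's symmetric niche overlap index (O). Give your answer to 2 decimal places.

Proportions for Operophtera brumata (n=136): 29/136=0.2132, 38/136=0.2794, 11/136=0.0809, 58/136=0.4265
Proportions for Operophtera fagata (n=145): 33/145=0.2276, 24/145=0.1655, 41/145=0.2828, 47/145=0.3241
Σ p₁ᵢp₂ᵢ = 0.048524 + 0.046241 + 0.022879 + 0.138229 = 0.255873
Σp_1ᵢ² = 0.2132² + 0.2794² + 0.0809² + 0.4265² = 0.045454 + 0.078064 + 0.006545 + 0.181902 = 0.311965
Σp_2ᵢ² = 0.2276² + 0.1655² + 0.2828² + 0.3241² = 0.051802 + 0.027390 + 0.079976 + 0.105041 = 0.264209
O = 0.255873 / √(0.311965 × 0.264209) = 0.255873 / 0.2870957 = 0.8912

0.89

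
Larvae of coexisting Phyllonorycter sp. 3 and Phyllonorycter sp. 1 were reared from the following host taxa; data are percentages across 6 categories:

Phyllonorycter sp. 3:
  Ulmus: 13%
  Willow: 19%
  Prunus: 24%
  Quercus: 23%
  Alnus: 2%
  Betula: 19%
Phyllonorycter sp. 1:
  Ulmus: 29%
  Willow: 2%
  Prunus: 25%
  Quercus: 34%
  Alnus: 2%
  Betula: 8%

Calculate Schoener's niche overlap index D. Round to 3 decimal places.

Convert percentages to proportions (divide by 100).
Σ|p₁ᵢ − p₂ᵢ| = 0.16 + 0.17 + 0.01 + 0.11 + 0.00 + 0.11 = 0.56
D = 1 − ½ × 0.56 = 1 − 0.280 = 0.72000

0.720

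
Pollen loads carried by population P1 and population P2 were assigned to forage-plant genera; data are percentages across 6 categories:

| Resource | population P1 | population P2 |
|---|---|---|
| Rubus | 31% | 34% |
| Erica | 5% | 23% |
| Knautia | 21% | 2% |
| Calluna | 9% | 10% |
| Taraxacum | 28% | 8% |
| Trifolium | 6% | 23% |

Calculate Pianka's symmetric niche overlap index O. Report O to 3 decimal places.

0.706

Convert percentages to proportions (divide by 100).
Σ p₁ᵢp₂ᵢ = 0.1054 + 0.0115 + 0.0042 + 0.0090 + 0.0224 + 0.0138 = 0.1663
Σp_1ᵢ² = 0.31² + 0.05² + 0.21² + 0.09² + 0.28² + 0.06² = 0.0961 + 0.0025 + 0.0441 + 0.0081 + 0.0784 + 0.0036 = 0.2328
Σp_2ᵢ² = 0.34² + 0.23² + 0.02² + 0.10² + 0.08² + 0.23² = 0.1156 + 0.0529 + 0.0004 + 0.0100 + 0.0064 + 0.0529 = 0.2382
O = 0.1663 / √(0.2328 × 0.2382) = 0.1663 / 0.235485 = 0.70620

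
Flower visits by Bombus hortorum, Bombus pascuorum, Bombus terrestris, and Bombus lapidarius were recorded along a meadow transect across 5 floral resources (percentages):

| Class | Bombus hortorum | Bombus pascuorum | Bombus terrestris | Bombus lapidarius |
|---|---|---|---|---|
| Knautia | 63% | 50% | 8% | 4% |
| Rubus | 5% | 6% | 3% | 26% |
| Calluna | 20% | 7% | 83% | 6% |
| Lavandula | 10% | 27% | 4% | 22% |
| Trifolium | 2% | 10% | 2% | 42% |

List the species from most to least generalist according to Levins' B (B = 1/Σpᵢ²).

Convert percentages to proportions (divide by 100).
Σp_hortᵢ² = 0.63² + 0.05² + 0.20² + 0.10² + 0.02² = 0.3969 + 0.0025 + 0.0400 + 0.0100 + 0.0004 = 0.4498
B_hort = 1 / 0.4498 = 2.2232
Σp_pascᵢ² = 0.50² + 0.06² + 0.07² + 0.27² + 0.10² = 0.2500 + 0.0036 + 0.0049 + 0.0729 + 0.0100 = 0.3414
B_pasc = 1 / 0.3414 = 2.9291
Σp_terrᵢ² = 0.08² + 0.03² + 0.83² + 0.04² + 0.02² = 0.0064 + 0.0009 + 0.6889 + 0.0016 + 0.0004 = 0.6982
B_terr = 1 / 0.6982 = 1.4323
Σp_lapiᵢ² = 0.04² + 0.26² + 0.06² + 0.22² + 0.42² = 0.0016 + 0.0676 + 0.0036 + 0.0484 + 0.1764 = 0.2976
B_lapi = 1 / 0.2976 = 3.3602
Ranking by B (broadest → narrowest): Bombus lapidarius (3.36) > Bombus pascuorum (2.93) > Bombus hortorum (2.22) > Bombus terrestris (1.43)

Bombus lapidarius > Bombus pascuorum > Bombus hortorum > Bombus terrestris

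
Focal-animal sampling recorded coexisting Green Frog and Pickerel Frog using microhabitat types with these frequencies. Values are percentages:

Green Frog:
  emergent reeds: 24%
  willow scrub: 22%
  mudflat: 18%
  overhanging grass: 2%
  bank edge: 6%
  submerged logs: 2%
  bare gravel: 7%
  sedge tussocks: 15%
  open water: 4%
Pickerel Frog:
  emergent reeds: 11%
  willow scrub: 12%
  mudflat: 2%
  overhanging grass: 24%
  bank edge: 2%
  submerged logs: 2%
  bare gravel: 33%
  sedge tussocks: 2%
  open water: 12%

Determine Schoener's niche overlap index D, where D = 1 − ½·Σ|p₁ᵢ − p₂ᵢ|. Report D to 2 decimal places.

0.44

Convert percentages to proportions (divide by 100).
Σ|p₁ᵢ − p₂ᵢ| = 0.13 + 0.10 + 0.16 + 0.22 + 0.04 + 0.00 + 0.26 + 0.13 + 0.08 = 1.12
D = 1 − ½ × 1.12 = 1 − 0.560 = 0.4400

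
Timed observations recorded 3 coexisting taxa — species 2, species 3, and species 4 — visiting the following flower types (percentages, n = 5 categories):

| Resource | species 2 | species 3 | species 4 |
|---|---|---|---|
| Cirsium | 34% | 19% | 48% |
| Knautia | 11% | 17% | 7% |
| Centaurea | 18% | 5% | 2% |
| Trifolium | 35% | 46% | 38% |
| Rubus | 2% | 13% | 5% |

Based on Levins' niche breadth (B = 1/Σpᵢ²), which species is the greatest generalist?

Convert percentages to proportions (divide by 100).
Σp_2ᵢ² = 0.34² + 0.11² + 0.18² + 0.35² + 0.02² = 0.1156 + 0.0121 + 0.0324 + 0.1225 + 0.0004 = 0.2830
B_2 = 1 / 0.2830 = 3.5336
Σp_3ᵢ² = 0.19² + 0.17² + 0.05² + 0.46² + 0.13² = 0.0361 + 0.0289 + 0.0025 + 0.2116 + 0.0169 = 0.2960
B_3 = 1 / 0.2960 = 3.3784
Σp_4ᵢ² = 0.48² + 0.07² + 0.02² + 0.38² + 0.05² = 0.2304 + 0.0049 + 0.0004 + 0.1444 + 0.0025 = 0.3826
B_4 = 1 / 0.3826 = 2.6137
Highest B → broadest niche (most generalist): species 2 (B = 3.53).

species 2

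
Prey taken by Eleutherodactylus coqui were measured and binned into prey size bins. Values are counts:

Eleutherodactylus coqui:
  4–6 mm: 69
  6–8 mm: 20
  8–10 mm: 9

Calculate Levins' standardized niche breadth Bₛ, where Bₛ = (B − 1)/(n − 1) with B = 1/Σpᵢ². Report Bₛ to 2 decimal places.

0.42

Proportions for Eleutherodactylus coqui (n=98): 69/98=0.7041, 20/98=0.2041, 9/98=0.0918
Σpᵢ² = 0.7041² + 0.2041² + 0.0918² = 0.495757 + 0.041657 + 0.008427 = 0.545841
B = 1 / 0.545841 = 1.8320
Bₛ = (B − 1)/(n − 1) = (1.8320 − 1)/(3 − 1) = 0.8320/2 = 0.4160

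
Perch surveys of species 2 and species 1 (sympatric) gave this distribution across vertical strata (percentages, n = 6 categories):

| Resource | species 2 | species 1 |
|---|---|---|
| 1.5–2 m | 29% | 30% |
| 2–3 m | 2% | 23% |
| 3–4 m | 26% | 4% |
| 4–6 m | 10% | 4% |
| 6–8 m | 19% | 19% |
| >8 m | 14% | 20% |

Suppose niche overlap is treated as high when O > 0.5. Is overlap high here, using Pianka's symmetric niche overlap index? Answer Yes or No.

Yes

Convert percentages to proportions (divide by 100).
Σ p₁ᵢp₂ᵢ = 0.0870 + 0.0046 + 0.0104 + 0.0040 + 0.0361 + 0.0280 = 0.1701
Σp_1ᵢ² = 0.29² + 0.02² + 0.26² + 0.10² + 0.19² + 0.14² = 0.0841 + 0.0004 + 0.0676 + 0.0100 + 0.0361 + 0.0196 = 0.2178
Σp_2ᵢ² = 0.30² + 0.23² + 0.04² + 0.04² + 0.19² + 0.20² = 0.0900 + 0.0529 + 0.0016 + 0.0016 + 0.0361 + 0.0400 = 0.2222
O = 0.1701 / √(0.2178 × 0.2222) = 0.1701 / 0.21999 = 0.7732
O = 0.7732 > 0.5 → Yes.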